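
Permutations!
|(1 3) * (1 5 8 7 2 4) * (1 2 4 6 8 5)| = 10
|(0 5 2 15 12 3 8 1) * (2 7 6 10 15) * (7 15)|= |(0 5 15 12 3 8 1)(6 10 7)|= 21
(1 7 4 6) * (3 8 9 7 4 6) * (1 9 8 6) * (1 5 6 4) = (3 4)(5 6 9 7) = [0, 1, 2, 4, 3, 6, 9, 5, 8, 7]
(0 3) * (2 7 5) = (0 3)(2 7 5) = [3, 1, 7, 0, 4, 2, 6, 5]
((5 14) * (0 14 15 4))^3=(0 15 14 4 5)=[15, 1, 2, 3, 5, 0, 6, 7, 8, 9, 10, 11, 12, 13, 4, 14]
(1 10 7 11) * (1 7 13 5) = (1 10 13 5)(7 11) = [0, 10, 2, 3, 4, 1, 6, 11, 8, 9, 13, 7, 12, 5]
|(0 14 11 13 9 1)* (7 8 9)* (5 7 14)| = |(0 5 7 8 9 1)(11 13 14)| = 6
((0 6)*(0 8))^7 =(0 6 8) =[6, 1, 2, 3, 4, 5, 8, 7, 0]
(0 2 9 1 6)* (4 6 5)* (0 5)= (0 2 9 1)(4 6 5)= [2, 0, 9, 3, 6, 4, 5, 7, 8, 1]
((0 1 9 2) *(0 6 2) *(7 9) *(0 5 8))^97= [1, 7, 6, 3, 4, 8, 2, 9, 0, 5]= (0 1 7 9 5 8)(2 6)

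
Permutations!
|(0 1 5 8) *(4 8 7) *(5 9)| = |(0 1 9 5 7 4 8)| = 7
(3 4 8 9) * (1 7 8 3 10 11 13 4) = [0, 7, 2, 1, 3, 5, 6, 8, 9, 10, 11, 13, 12, 4] = (1 7 8 9 10 11 13 4 3)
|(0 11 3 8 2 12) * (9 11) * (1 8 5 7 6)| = 11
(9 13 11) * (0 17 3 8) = (0 17 3 8)(9 13 11) = [17, 1, 2, 8, 4, 5, 6, 7, 0, 13, 10, 9, 12, 11, 14, 15, 16, 3]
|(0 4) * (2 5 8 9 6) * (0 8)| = 7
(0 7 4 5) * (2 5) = (0 7 4 2 5) = [7, 1, 5, 3, 2, 0, 6, 4]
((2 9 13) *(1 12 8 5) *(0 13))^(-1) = [9, 5, 13, 3, 4, 8, 6, 7, 12, 2, 10, 11, 1, 0] = (0 9 2 13)(1 5 8 12)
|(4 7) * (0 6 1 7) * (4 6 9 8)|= |(0 9 8 4)(1 7 6)|= 12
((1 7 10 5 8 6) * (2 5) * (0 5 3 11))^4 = (0 1 3 8 10)(2 5 7 11 6) = [1, 3, 5, 8, 4, 7, 2, 11, 10, 9, 0, 6]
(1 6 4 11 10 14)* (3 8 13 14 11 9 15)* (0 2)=(0 2)(1 6 4 9 15 3 8 13 14)(10 11)=[2, 6, 0, 8, 9, 5, 4, 7, 13, 15, 11, 10, 12, 14, 1, 3]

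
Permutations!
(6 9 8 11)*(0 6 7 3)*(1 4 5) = [6, 4, 2, 0, 5, 1, 9, 3, 11, 8, 10, 7] = (0 6 9 8 11 7 3)(1 4 5)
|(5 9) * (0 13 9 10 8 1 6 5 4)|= |(0 13 9 4)(1 6 5 10 8)|= 20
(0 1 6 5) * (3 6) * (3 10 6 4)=[1, 10, 2, 4, 3, 0, 5, 7, 8, 9, 6]=(0 1 10 6 5)(3 4)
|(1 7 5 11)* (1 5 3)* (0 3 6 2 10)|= 14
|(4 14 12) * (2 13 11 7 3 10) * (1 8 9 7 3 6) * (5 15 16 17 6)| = 45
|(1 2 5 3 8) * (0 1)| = |(0 1 2 5 3 8)| = 6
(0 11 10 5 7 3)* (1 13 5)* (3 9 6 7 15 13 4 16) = (0 11 10 1 4 16 3)(5 15 13)(6 7 9) = [11, 4, 2, 0, 16, 15, 7, 9, 8, 6, 1, 10, 12, 5, 14, 13, 3]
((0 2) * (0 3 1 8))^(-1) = (0 8 1 3 2) = [8, 3, 0, 2, 4, 5, 6, 7, 1]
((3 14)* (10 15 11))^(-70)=(10 11 15)=[0, 1, 2, 3, 4, 5, 6, 7, 8, 9, 11, 15, 12, 13, 14, 10]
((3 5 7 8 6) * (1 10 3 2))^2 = (1 3 7 6)(2 10 5 8) = [0, 3, 10, 7, 4, 8, 1, 6, 2, 9, 5]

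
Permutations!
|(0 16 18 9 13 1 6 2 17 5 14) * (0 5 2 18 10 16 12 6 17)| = 18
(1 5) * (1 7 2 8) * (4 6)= (1 5 7 2 8)(4 6)= [0, 5, 8, 3, 6, 7, 4, 2, 1]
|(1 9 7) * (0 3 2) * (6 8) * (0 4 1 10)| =8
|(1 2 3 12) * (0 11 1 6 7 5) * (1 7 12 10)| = 4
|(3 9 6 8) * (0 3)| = |(0 3 9 6 8)| = 5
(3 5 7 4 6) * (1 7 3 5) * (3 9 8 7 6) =(1 6 5 9 8 7 4 3) =[0, 6, 2, 1, 3, 9, 5, 4, 7, 8]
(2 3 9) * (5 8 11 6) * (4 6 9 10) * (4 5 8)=(2 3 10 5 4 6 8 11 9)=[0, 1, 3, 10, 6, 4, 8, 7, 11, 2, 5, 9]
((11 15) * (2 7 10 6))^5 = (2 7 10 6)(11 15) = [0, 1, 7, 3, 4, 5, 2, 10, 8, 9, 6, 15, 12, 13, 14, 11]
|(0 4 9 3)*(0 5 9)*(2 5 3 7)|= 4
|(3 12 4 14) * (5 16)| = 4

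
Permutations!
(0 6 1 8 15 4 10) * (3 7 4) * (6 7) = [7, 8, 2, 6, 10, 5, 1, 4, 15, 9, 0, 11, 12, 13, 14, 3] = (0 7 4 10)(1 8 15 3 6)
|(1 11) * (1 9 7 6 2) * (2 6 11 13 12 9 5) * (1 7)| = 4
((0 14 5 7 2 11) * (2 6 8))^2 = [5, 1, 0, 3, 4, 6, 2, 8, 11, 9, 10, 14, 12, 13, 7] = (0 5 6 2)(7 8 11 14)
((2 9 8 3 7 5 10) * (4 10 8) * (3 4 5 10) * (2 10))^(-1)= (10)(2 7 3 4 8 5 9)= [0, 1, 7, 4, 8, 9, 6, 3, 5, 2, 10]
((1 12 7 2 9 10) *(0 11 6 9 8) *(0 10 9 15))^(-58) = [6, 7, 10, 3, 4, 5, 0, 8, 1, 9, 12, 15, 2, 13, 14, 11] = (0 6)(1 7 8)(2 10 12)(11 15)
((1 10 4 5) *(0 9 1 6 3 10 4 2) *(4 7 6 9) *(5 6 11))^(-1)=(0 2 10 3 6 4)(1 9 5 11 7)=[2, 9, 10, 6, 0, 11, 4, 1, 8, 5, 3, 7]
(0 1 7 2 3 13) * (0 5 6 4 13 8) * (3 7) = [1, 3, 7, 8, 13, 6, 4, 2, 0, 9, 10, 11, 12, 5] = (0 1 3 8)(2 7)(4 13 5 6)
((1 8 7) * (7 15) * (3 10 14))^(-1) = (1 7 15 8)(3 14 10) = [0, 7, 2, 14, 4, 5, 6, 15, 1, 9, 3, 11, 12, 13, 10, 8]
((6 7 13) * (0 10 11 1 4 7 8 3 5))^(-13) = (0 3 6 7 1 10 5 8 13 4 11) = [3, 10, 2, 6, 11, 8, 7, 1, 13, 9, 5, 0, 12, 4]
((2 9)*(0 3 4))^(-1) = (0 4 3)(2 9) = [4, 1, 9, 0, 3, 5, 6, 7, 8, 2]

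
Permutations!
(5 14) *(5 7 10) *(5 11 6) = [0, 1, 2, 3, 4, 14, 5, 10, 8, 9, 11, 6, 12, 13, 7] = (5 14 7 10 11 6)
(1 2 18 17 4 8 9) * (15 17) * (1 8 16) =(1 2 18 15 17 4 16)(8 9) =[0, 2, 18, 3, 16, 5, 6, 7, 9, 8, 10, 11, 12, 13, 14, 17, 1, 4, 15]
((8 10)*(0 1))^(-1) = (0 1)(8 10) = [1, 0, 2, 3, 4, 5, 6, 7, 10, 9, 8]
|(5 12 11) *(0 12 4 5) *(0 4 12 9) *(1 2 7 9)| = |(0 1 2 7 9)(4 5 12 11)| = 20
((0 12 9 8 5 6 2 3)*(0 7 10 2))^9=(0 8)(2 3 7 10)(5 12)(6 9)=[8, 1, 3, 7, 4, 12, 9, 10, 0, 6, 2, 11, 5]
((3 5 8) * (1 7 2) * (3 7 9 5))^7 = (1 9 5 8 7 2) = [0, 9, 1, 3, 4, 8, 6, 2, 7, 5]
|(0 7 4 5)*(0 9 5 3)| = |(0 7 4 3)(5 9)| = 4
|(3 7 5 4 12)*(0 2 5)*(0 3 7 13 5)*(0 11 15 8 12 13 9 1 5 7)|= 42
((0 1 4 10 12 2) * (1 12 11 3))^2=(0 2 12)(1 10 3 4 11)=[2, 10, 12, 4, 11, 5, 6, 7, 8, 9, 3, 1, 0]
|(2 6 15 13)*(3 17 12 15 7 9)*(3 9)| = |(2 6 7 3 17 12 15 13)| = 8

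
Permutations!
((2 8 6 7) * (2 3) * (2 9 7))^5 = (2 6 8)(3 7 9) = [0, 1, 6, 7, 4, 5, 8, 9, 2, 3]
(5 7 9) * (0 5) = (0 5 7 9) = [5, 1, 2, 3, 4, 7, 6, 9, 8, 0]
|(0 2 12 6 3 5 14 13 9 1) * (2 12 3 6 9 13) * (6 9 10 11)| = 28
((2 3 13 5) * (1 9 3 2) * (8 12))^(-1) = [0, 5, 2, 9, 4, 13, 6, 7, 12, 1, 10, 11, 8, 3] = (1 5 13 3 9)(8 12)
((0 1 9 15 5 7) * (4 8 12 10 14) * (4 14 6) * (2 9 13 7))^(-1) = [7, 0, 5, 3, 6, 15, 10, 13, 4, 2, 12, 11, 8, 1, 14, 9] = (0 7 13 1)(2 5 15 9)(4 6 10 12 8)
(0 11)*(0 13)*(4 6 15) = [11, 1, 2, 3, 6, 5, 15, 7, 8, 9, 10, 13, 12, 0, 14, 4] = (0 11 13)(4 6 15)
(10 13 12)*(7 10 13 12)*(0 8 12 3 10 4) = (0 8 12 13 7 4)(3 10) = [8, 1, 2, 10, 0, 5, 6, 4, 12, 9, 3, 11, 13, 7]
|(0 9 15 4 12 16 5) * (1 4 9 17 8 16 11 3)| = |(0 17 8 16 5)(1 4 12 11 3)(9 15)| = 10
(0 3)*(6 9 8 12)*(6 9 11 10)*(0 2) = (0 3 2)(6 11 10)(8 12 9) = [3, 1, 0, 2, 4, 5, 11, 7, 12, 8, 6, 10, 9]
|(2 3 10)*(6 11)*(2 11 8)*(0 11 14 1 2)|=20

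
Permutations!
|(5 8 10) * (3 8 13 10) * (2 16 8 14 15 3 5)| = 6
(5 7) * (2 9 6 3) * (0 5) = (0 5 7)(2 9 6 3) = [5, 1, 9, 2, 4, 7, 3, 0, 8, 6]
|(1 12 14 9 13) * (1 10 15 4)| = |(1 12 14 9 13 10 15 4)| = 8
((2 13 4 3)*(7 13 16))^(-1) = [0, 1, 3, 4, 13, 5, 6, 16, 8, 9, 10, 11, 12, 7, 14, 15, 2] = (2 3 4 13 7 16)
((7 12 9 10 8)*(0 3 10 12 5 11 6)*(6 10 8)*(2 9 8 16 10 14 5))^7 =(0 16 6 3 10)(2 12 7 9 8)(5 11 14) =[16, 1, 12, 10, 4, 11, 3, 9, 2, 8, 0, 14, 7, 13, 5, 15, 6]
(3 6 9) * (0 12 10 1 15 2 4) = (0 12 10 1 15 2 4)(3 6 9) = [12, 15, 4, 6, 0, 5, 9, 7, 8, 3, 1, 11, 10, 13, 14, 2]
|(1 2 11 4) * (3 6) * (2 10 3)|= 7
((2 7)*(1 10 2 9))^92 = (1 2 9 10 7) = [0, 2, 9, 3, 4, 5, 6, 1, 8, 10, 7]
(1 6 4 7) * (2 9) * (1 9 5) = (1 6 4 7 9 2 5) = [0, 6, 5, 3, 7, 1, 4, 9, 8, 2]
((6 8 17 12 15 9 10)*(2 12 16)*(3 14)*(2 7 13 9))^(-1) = (2 15 12)(3 14)(6 10 9 13 7 16 17 8) = [0, 1, 15, 14, 4, 5, 10, 16, 6, 13, 9, 11, 2, 7, 3, 12, 17, 8]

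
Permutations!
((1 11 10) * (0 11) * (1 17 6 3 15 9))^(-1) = (0 1 9 15 3 6 17 10 11) = [1, 9, 2, 6, 4, 5, 17, 7, 8, 15, 11, 0, 12, 13, 14, 3, 16, 10]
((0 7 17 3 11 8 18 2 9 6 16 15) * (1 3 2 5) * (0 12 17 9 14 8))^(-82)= (0 3 5 8 2 12 16 9)(1 18 14 17 15 6 7 11)= [3, 18, 12, 5, 4, 8, 7, 11, 2, 0, 10, 1, 16, 13, 17, 6, 9, 15, 14]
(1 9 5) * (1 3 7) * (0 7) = (0 7 1 9 5 3) = [7, 9, 2, 0, 4, 3, 6, 1, 8, 5]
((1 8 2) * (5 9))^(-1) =(1 2 8)(5 9) =[0, 2, 8, 3, 4, 9, 6, 7, 1, 5]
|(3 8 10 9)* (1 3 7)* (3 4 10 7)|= 7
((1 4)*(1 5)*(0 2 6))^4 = (0 2 6)(1 4 5) = [2, 4, 6, 3, 5, 1, 0]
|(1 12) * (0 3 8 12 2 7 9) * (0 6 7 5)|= 21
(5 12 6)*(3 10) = (3 10)(5 12 6) = [0, 1, 2, 10, 4, 12, 5, 7, 8, 9, 3, 11, 6]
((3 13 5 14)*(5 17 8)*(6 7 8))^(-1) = (3 14 5 8 7 6 17 13) = [0, 1, 2, 14, 4, 8, 17, 6, 7, 9, 10, 11, 12, 3, 5, 15, 16, 13]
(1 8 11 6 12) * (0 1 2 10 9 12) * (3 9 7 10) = (0 1 8 11 6)(2 3 9 12)(7 10) = [1, 8, 3, 9, 4, 5, 0, 10, 11, 12, 7, 6, 2]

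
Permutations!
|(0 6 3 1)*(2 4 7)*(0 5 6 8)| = |(0 8)(1 5 6 3)(2 4 7)| = 12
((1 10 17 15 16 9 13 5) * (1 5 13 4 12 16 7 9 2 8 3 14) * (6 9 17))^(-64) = (1 6 4 16 8 14 10 9 12 2 3)(7 15 17) = [0, 6, 3, 1, 16, 5, 4, 15, 14, 12, 9, 11, 2, 13, 10, 17, 8, 7]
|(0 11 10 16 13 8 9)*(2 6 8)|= |(0 11 10 16 13 2 6 8 9)|= 9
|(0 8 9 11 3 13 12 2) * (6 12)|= |(0 8 9 11 3 13 6 12 2)|= 9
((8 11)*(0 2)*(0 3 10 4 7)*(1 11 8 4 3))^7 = (0 2 1 11 4 7)(3 10) = [2, 11, 1, 10, 7, 5, 6, 0, 8, 9, 3, 4]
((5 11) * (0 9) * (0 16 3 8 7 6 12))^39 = [12, 1, 2, 16, 4, 11, 7, 8, 3, 0, 10, 5, 6, 13, 14, 15, 9] = (0 12 6 7 8 3 16 9)(5 11)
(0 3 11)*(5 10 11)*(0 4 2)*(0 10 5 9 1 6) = (0 3 9 1 6)(2 10 11 4) = [3, 6, 10, 9, 2, 5, 0, 7, 8, 1, 11, 4]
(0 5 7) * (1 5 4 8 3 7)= (0 4 8 3 7)(1 5)= [4, 5, 2, 7, 8, 1, 6, 0, 3]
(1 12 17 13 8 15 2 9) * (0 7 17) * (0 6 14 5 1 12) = (0 7 17 13 8 15 2 9 12 6 14 5 1) = [7, 0, 9, 3, 4, 1, 14, 17, 15, 12, 10, 11, 6, 8, 5, 2, 16, 13]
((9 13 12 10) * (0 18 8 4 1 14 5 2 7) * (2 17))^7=(0 17 1 18 2 14 8 7 5 4)(9 10 12 13)=[17, 18, 14, 3, 0, 4, 6, 5, 7, 10, 12, 11, 13, 9, 8, 15, 16, 1, 2]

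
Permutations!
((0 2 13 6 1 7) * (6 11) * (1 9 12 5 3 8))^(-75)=(0 8 12 11)(1 5 6 2)(3 9 13 7)=[8, 5, 1, 9, 4, 6, 2, 3, 12, 13, 10, 0, 11, 7]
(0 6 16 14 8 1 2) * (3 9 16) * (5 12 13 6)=(0 5 12 13 6 3 9 16 14 8 1 2)=[5, 2, 0, 9, 4, 12, 3, 7, 1, 16, 10, 11, 13, 6, 8, 15, 14]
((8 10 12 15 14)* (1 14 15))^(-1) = (15)(1 12 10 8 14) = [0, 12, 2, 3, 4, 5, 6, 7, 14, 9, 8, 11, 10, 13, 1, 15]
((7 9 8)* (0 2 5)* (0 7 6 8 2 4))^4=[0, 1, 2, 3, 4, 5, 6, 7, 8, 9]=(9)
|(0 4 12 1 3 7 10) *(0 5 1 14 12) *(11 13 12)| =|(0 4)(1 3 7 10 5)(11 13 12 14)| =20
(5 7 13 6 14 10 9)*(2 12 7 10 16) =(2 12 7 13 6 14 16)(5 10 9) =[0, 1, 12, 3, 4, 10, 14, 13, 8, 5, 9, 11, 7, 6, 16, 15, 2]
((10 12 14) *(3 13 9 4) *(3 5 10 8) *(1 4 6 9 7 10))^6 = (3 8 14 12 10 7 13) = [0, 1, 2, 8, 4, 5, 6, 13, 14, 9, 7, 11, 10, 3, 12]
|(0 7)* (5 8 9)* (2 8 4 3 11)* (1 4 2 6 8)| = 18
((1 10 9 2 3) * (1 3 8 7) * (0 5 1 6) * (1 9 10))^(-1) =(10)(0 6 7 8 2 9 5) =[6, 1, 9, 3, 4, 0, 7, 8, 2, 5, 10]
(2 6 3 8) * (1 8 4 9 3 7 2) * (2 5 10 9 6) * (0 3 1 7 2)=[3, 8, 0, 4, 6, 10, 2, 5, 7, 1, 9]=(0 3 4 6 2)(1 8 7 5 10 9)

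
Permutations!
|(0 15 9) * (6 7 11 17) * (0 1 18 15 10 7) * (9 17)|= 10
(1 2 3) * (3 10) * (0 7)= (0 7)(1 2 10 3)= [7, 2, 10, 1, 4, 5, 6, 0, 8, 9, 3]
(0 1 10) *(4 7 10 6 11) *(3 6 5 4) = (0 1 5 4 7 10)(3 6 11) = [1, 5, 2, 6, 7, 4, 11, 10, 8, 9, 0, 3]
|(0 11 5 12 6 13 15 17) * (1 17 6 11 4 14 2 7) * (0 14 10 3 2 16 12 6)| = 16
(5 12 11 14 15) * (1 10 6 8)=(1 10 6 8)(5 12 11 14 15)=[0, 10, 2, 3, 4, 12, 8, 7, 1, 9, 6, 14, 11, 13, 15, 5]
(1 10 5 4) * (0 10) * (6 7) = (0 10 5 4 1)(6 7) = [10, 0, 2, 3, 1, 4, 7, 6, 8, 9, 5]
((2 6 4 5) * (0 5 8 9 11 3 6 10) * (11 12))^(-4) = [0, 1, 2, 8, 12, 5, 9, 7, 11, 3, 10, 4, 6] = (3 8 11 4 12 6 9)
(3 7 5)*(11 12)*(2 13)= (2 13)(3 7 5)(11 12)= [0, 1, 13, 7, 4, 3, 6, 5, 8, 9, 10, 12, 11, 2]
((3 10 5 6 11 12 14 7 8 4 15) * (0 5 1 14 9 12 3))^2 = [6, 7, 2, 1, 0, 11, 3, 4, 15, 9, 14, 10, 12, 13, 8, 5] = (0 6 3 1 7 4)(5 11 10 14 8 15)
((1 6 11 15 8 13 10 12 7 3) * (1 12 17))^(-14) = [0, 11, 2, 12, 4, 5, 15, 3, 10, 9, 1, 8, 7, 17, 14, 13, 16, 6] = (1 11 8 10)(3 12 7)(6 15 13 17)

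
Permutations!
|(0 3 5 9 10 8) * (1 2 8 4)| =9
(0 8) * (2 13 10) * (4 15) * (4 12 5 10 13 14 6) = (0 8)(2 14 6 4 15 12 5 10) = [8, 1, 14, 3, 15, 10, 4, 7, 0, 9, 2, 11, 5, 13, 6, 12]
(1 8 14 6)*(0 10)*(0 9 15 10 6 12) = (0 6 1 8 14 12)(9 15 10) = [6, 8, 2, 3, 4, 5, 1, 7, 14, 15, 9, 11, 0, 13, 12, 10]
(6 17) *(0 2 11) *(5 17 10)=(0 2 11)(5 17 6 10)=[2, 1, 11, 3, 4, 17, 10, 7, 8, 9, 5, 0, 12, 13, 14, 15, 16, 6]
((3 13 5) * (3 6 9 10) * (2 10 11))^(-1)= (2 11 9 6 5 13 3 10)= [0, 1, 11, 10, 4, 13, 5, 7, 8, 6, 2, 9, 12, 3]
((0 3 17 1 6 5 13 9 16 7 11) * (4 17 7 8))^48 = [0, 13, 2, 3, 6, 16, 9, 7, 1, 4, 10, 11, 12, 8, 14, 15, 17, 5] = (1 13 8)(4 6 9)(5 16 17)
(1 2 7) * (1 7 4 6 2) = (7)(2 4 6) = [0, 1, 4, 3, 6, 5, 2, 7]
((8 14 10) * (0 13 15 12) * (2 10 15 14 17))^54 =(0 12 15 14 13)(2 8)(10 17) =[12, 1, 8, 3, 4, 5, 6, 7, 2, 9, 17, 11, 15, 0, 13, 14, 16, 10]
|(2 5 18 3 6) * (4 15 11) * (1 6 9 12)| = 24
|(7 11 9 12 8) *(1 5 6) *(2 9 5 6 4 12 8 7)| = 30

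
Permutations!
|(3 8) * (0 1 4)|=|(0 1 4)(3 8)|=6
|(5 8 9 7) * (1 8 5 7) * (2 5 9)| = 5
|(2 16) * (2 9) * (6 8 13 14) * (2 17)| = |(2 16 9 17)(6 8 13 14)| = 4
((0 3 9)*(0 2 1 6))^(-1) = (0 6 1 2 9 3) = [6, 2, 9, 0, 4, 5, 1, 7, 8, 3]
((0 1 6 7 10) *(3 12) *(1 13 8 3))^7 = [7, 3, 2, 13, 4, 5, 12, 1, 0, 9, 6, 11, 8, 10] = (0 7 1 3 13 10 6 12 8)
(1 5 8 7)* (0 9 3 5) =(0 9 3 5 8 7 1) =[9, 0, 2, 5, 4, 8, 6, 1, 7, 3]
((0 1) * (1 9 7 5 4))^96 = [0, 1, 2, 3, 4, 5, 6, 7, 8, 9] = (9)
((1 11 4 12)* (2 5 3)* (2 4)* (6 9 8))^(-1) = (1 12 4 3 5 2 11)(6 8 9) = [0, 12, 11, 5, 3, 2, 8, 7, 9, 6, 10, 1, 4]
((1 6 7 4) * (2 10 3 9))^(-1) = (1 4 7 6)(2 9 3 10) = [0, 4, 9, 10, 7, 5, 1, 6, 8, 3, 2]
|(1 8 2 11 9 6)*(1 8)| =5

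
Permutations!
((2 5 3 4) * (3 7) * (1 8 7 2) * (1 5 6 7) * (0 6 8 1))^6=(0 2 4 7)(3 6 8 5)=[2, 1, 4, 6, 7, 3, 8, 0, 5]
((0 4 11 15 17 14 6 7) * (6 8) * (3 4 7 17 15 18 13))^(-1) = (0 7)(3 13 18 11 4)(6 8 14 17) = [7, 1, 2, 13, 3, 5, 8, 0, 14, 9, 10, 4, 12, 18, 17, 15, 16, 6, 11]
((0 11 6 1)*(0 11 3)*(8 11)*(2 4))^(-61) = [3, 6, 4, 0, 2, 5, 11, 7, 1, 9, 10, 8] = (0 3)(1 6 11 8)(2 4)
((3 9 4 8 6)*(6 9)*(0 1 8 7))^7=[1, 8, 2, 6, 7, 5, 3, 0, 9, 4]=(0 1 8 9 4 7)(3 6)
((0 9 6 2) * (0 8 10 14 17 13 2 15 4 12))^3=(0 15)(2 14)(4 9)(6 12)(8 17)(10 13)=[15, 1, 14, 3, 9, 5, 12, 7, 17, 4, 13, 11, 6, 10, 2, 0, 16, 8]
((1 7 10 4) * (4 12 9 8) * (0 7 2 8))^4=(0 9 12 10 7)=[9, 1, 2, 3, 4, 5, 6, 0, 8, 12, 7, 11, 10]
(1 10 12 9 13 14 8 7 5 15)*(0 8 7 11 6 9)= (0 8 11 6 9 13 14 7 5 15 1 10 12)= [8, 10, 2, 3, 4, 15, 9, 5, 11, 13, 12, 6, 0, 14, 7, 1]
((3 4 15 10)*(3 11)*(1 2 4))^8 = (1 2 4 15 10 11 3) = [0, 2, 4, 1, 15, 5, 6, 7, 8, 9, 11, 3, 12, 13, 14, 10]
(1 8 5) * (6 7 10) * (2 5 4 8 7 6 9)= (1 7 10 9 2 5)(4 8)= [0, 7, 5, 3, 8, 1, 6, 10, 4, 2, 9]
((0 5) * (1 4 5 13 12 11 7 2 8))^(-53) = (0 1 7 13 4 2 12 5 8 11) = [1, 7, 12, 3, 2, 8, 6, 13, 11, 9, 10, 0, 5, 4]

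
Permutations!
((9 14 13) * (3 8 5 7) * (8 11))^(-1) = [0, 1, 2, 7, 4, 8, 6, 5, 11, 13, 10, 3, 12, 14, 9] = (3 7 5 8 11)(9 13 14)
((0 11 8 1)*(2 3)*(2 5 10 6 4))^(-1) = (0 1 8 11)(2 4 6 10 5 3) = [1, 8, 4, 2, 6, 3, 10, 7, 11, 9, 5, 0]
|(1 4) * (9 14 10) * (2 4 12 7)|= |(1 12 7 2 4)(9 14 10)|= 15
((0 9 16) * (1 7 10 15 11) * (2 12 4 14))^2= (0 16 9)(1 10 11 7 15)(2 4)(12 14)= [16, 10, 4, 3, 2, 5, 6, 15, 8, 0, 11, 7, 14, 13, 12, 1, 9]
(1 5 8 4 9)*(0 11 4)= (0 11 4 9 1 5 8)= [11, 5, 2, 3, 9, 8, 6, 7, 0, 1, 10, 4]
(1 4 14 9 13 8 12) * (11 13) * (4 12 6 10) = [0, 12, 2, 3, 14, 5, 10, 7, 6, 11, 4, 13, 1, 8, 9] = (1 12)(4 14 9 11 13 8 6 10)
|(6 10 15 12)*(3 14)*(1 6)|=|(1 6 10 15 12)(3 14)|=10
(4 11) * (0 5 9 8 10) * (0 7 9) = (0 5)(4 11)(7 9 8 10) = [5, 1, 2, 3, 11, 0, 6, 9, 10, 8, 7, 4]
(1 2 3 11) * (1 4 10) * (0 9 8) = (0 9 8)(1 2 3 11 4 10) = [9, 2, 3, 11, 10, 5, 6, 7, 0, 8, 1, 4]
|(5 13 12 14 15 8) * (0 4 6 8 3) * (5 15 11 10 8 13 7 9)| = 33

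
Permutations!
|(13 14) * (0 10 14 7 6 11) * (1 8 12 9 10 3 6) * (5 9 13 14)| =|(14)(0 3 6 11)(1 8 12 13 7)(5 9 10)| =60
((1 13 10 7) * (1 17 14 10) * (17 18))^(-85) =(18)(1 13) =[0, 13, 2, 3, 4, 5, 6, 7, 8, 9, 10, 11, 12, 1, 14, 15, 16, 17, 18]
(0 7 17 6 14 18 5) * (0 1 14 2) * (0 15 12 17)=(0 7)(1 14 18 5)(2 15 12 17 6)=[7, 14, 15, 3, 4, 1, 2, 0, 8, 9, 10, 11, 17, 13, 18, 12, 16, 6, 5]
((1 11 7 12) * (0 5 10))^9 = (1 11 7 12) = [0, 11, 2, 3, 4, 5, 6, 12, 8, 9, 10, 7, 1]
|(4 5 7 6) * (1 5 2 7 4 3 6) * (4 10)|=6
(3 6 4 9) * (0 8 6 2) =(0 8 6 4 9 3 2) =[8, 1, 0, 2, 9, 5, 4, 7, 6, 3]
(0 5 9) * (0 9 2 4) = (9)(0 5 2 4) = [5, 1, 4, 3, 0, 2, 6, 7, 8, 9]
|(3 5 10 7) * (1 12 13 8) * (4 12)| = 20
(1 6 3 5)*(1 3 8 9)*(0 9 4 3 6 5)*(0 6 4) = [9, 5, 2, 6, 3, 4, 8, 7, 0, 1] = (0 9 1 5 4 3 6 8)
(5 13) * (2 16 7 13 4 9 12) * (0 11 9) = (0 11 9 12 2 16 7 13 5 4) = [11, 1, 16, 3, 0, 4, 6, 13, 8, 12, 10, 9, 2, 5, 14, 15, 7]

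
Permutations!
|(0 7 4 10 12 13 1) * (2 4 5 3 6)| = |(0 7 5 3 6 2 4 10 12 13 1)| = 11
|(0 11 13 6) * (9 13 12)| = 6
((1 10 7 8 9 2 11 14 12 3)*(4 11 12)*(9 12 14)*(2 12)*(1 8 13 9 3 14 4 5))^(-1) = (1 5 14 12 9 13 7 10)(2 8 3 11 4) = [0, 5, 8, 11, 2, 14, 6, 10, 3, 13, 1, 4, 9, 7, 12]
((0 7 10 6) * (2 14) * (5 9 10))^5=(0 6 10 9 5 7)(2 14)=[6, 1, 14, 3, 4, 7, 10, 0, 8, 5, 9, 11, 12, 13, 2]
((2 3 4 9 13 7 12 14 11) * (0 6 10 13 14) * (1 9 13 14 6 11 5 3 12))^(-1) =(0 12 2 11)(1 7 13 4 3 5 14 10 6 9) =[12, 7, 11, 5, 3, 14, 9, 13, 8, 1, 6, 0, 2, 4, 10]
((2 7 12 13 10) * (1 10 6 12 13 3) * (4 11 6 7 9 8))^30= [0, 1, 2, 3, 4, 5, 6, 7, 8, 9, 10, 11, 12, 13]= (13)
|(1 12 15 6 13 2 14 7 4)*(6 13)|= |(1 12 15 13 2 14 7 4)|= 8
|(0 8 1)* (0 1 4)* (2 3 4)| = 5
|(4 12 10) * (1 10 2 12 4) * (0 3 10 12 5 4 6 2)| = 20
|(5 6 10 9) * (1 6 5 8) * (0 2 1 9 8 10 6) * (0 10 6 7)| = |(0 2 1 10 8 9 6 7)| = 8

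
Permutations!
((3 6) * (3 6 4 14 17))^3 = (3 17 14 4) = [0, 1, 2, 17, 3, 5, 6, 7, 8, 9, 10, 11, 12, 13, 4, 15, 16, 14]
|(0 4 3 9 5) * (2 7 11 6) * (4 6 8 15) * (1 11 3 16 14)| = 7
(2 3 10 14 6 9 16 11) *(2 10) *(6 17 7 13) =(2 3)(6 9 16 11 10 14 17 7 13) =[0, 1, 3, 2, 4, 5, 9, 13, 8, 16, 14, 10, 12, 6, 17, 15, 11, 7]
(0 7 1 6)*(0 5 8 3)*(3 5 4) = (0 7 1 6 4 3)(5 8) = [7, 6, 2, 0, 3, 8, 4, 1, 5]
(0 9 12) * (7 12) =(0 9 7 12) =[9, 1, 2, 3, 4, 5, 6, 12, 8, 7, 10, 11, 0]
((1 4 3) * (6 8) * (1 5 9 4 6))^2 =(1 8 6)(3 9)(4 5) =[0, 8, 2, 9, 5, 4, 1, 7, 6, 3]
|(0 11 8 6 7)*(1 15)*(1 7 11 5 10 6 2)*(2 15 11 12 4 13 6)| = 36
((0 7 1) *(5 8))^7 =[7, 0, 2, 3, 4, 8, 6, 1, 5] =(0 7 1)(5 8)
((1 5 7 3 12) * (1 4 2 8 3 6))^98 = (1 7)(2 12 8 4 3)(5 6) = [0, 7, 12, 2, 3, 6, 5, 1, 4, 9, 10, 11, 8]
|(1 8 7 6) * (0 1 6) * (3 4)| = |(0 1 8 7)(3 4)| = 4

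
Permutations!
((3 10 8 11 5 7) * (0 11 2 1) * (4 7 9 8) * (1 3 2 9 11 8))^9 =(0 8 9 1)(2 7 4 10 3)(5 11) =[8, 0, 7, 2, 10, 11, 6, 4, 9, 1, 3, 5]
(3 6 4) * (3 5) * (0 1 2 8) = [1, 2, 8, 6, 5, 3, 4, 7, 0] = (0 1 2 8)(3 6 4 5)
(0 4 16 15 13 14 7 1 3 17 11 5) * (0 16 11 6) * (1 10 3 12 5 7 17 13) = (0 4 11 7 10 3 13 14 17 6)(1 12 5 16 15) = [4, 12, 2, 13, 11, 16, 0, 10, 8, 9, 3, 7, 5, 14, 17, 1, 15, 6]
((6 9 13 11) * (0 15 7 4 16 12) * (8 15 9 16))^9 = (0 13 6 12 9 11 16)(4 8 15 7) = [13, 1, 2, 3, 8, 5, 12, 4, 15, 11, 10, 16, 9, 6, 14, 7, 0]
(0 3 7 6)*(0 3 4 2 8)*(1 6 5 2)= (0 4 1 6 3 7 5 2 8)= [4, 6, 8, 7, 1, 2, 3, 5, 0]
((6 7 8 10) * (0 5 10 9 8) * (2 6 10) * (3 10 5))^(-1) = (0 7 6 2 5 10 3)(8 9) = [7, 1, 5, 0, 4, 10, 2, 6, 9, 8, 3]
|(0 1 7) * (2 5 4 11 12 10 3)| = 21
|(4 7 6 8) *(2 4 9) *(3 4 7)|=|(2 7 6 8 9)(3 4)|=10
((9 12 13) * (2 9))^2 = (2 12)(9 13) = [0, 1, 12, 3, 4, 5, 6, 7, 8, 13, 10, 11, 2, 9]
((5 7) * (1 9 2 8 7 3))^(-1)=(1 3 5 7 8 2 9)=[0, 3, 9, 5, 4, 7, 6, 8, 2, 1]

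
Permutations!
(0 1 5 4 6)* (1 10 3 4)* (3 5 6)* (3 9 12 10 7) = (0 7 3 4 9 12 10 5 1 6) = [7, 6, 2, 4, 9, 1, 0, 3, 8, 12, 5, 11, 10]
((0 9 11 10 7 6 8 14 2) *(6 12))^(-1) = (0 2 14 8 6 12 7 10 11 9) = [2, 1, 14, 3, 4, 5, 12, 10, 6, 0, 11, 9, 7, 13, 8]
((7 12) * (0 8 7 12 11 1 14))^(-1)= (0 14 1 11 7 8)= [14, 11, 2, 3, 4, 5, 6, 8, 0, 9, 10, 7, 12, 13, 1]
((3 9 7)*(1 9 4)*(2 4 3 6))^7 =(1 9 7 6 2 4) =[0, 9, 4, 3, 1, 5, 2, 6, 8, 7]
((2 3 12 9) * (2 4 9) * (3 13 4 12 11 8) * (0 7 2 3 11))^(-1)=(0 3 12 9 4 13 2 7)(8 11)=[3, 1, 7, 12, 13, 5, 6, 0, 11, 4, 10, 8, 9, 2]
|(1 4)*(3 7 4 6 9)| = 6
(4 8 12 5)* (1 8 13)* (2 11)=(1 8 12 5 4 13)(2 11)=[0, 8, 11, 3, 13, 4, 6, 7, 12, 9, 10, 2, 5, 1]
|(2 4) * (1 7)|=2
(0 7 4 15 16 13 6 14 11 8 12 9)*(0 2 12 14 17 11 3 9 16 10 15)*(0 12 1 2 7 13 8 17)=(0 13 6)(1 2)(3 9 7 4 12 16 8 14)(10 15)(11 17)=[13, 2, 1, 9, 12, 5, 0, 4, 14, 7, 15, 17, 16, 6, 3, 10, 8, 11]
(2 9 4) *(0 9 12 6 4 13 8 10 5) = (0 9 13 8 10 5)(2 12 6 4) = [9, 1, 12, 3, 2, 0, 4, 7, 10, 13, 5, 11, 6, 8]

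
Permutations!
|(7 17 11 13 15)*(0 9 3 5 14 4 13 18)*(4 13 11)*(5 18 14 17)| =8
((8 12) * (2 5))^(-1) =(2 5)(8 12) =[0, 1, 5, 3, 4, 2, 6, 7, 12, 9, 10, 11, 8]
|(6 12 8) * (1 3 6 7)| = 6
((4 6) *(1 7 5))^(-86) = [0, 7, 2, 3, 4, 1, 6, 5] = (1 7 5)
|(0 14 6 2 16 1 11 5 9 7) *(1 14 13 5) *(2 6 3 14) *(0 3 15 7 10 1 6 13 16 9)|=20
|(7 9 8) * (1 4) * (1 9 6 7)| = 4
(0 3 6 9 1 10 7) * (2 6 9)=[3, 10, 6, 9, 4, 5, 2, 0, 8, 1, 7]=(0 3 9 1 10 7)(2 6)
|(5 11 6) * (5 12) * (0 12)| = 5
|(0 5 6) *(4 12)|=|(0 5 6)(4 12)|=6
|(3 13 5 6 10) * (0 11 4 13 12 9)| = |(0 11 4 13 5 6 10 3 12 9)| = 10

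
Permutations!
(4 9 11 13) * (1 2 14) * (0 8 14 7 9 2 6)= (0 8 14 1 6)(2 7 9 11 13 4)= [8, 6, 7, 3, 2, 5, 0, 9, 14, 11, 10, 13, 12, 4, 1]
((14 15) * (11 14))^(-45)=[0, 1, 2, 3, 4, 5, 6, 7, 8, 9, 10, 11, 12, 13, 14, 15]=(15)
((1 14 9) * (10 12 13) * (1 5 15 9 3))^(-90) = [0, 1, 2, 3, 4, 5, 6, 7, 8, 9, 10, 11, 12, 13, 14, 15] = (15)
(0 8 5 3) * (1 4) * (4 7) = [8, 7, 2, 0, 1, 3, 6, 4, 5] = (0 8 5 3)(1 7 4)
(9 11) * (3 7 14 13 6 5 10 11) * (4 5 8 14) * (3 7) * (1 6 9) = (1 6 8 14 13 9 7 4 5 10 11) = [0, 6, 2, 3, 5, 10, 8, 4, 14, 7, 11, 1, 12, 9, 13]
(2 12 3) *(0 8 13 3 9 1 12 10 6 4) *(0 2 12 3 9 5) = [8, 3, 10, 12, 2, 0, 4, 7, 13, 1, 6, 11, 5, 9] = (0 8 13 9 1 3 12 5)(2 10 6 4)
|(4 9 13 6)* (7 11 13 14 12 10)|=9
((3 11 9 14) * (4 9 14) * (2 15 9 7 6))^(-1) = [0, 1, 6, 14, 9, 5, 7, 4, 8, 15, 10, 3, 12, 13, 11, 2] = (2 6 7 4 9 15)(3 14 11)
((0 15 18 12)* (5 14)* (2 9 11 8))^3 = (0 12 18 15)(2 8 11 9)(5 14) = [12, 1, 8, 3, 4, 14, 6, 7, 11, 2, 10, 9, 18, 13, 5, 0, 16, 17, 15]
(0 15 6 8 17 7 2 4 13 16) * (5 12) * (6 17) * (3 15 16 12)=[16, 1, 4, 15, 13, 3, 8, 2, 6, 9, 10, 11, 5, 12, 14, 17, 0, 7]=(0 16)(2 4 13 12 5 3 15 17 7)(6 8)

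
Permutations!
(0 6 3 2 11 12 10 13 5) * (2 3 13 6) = (0 2 11 12 10 6 13 5) = [2, 1, 11, 3, 4, 0, 13, 7, 8, 9, 6, 12, 10, 5]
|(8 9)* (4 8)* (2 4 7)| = |(2 4 8 9 7)| = 5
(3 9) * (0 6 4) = (0 6 4)(3 9) = [6, 1, 2, 9, 0, 5, 4, 7, 8, 3]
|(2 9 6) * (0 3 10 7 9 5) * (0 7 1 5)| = |(0 3 10 1 5 7 9 6 2)| = 9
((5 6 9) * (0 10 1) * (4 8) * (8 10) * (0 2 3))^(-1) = (0 3 2 1 10 4 8)(5 9 6) = [3, 10, 1, 2, 8, 9, 5, 7, 0, 6, 4]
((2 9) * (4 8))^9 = (2 9)(4 8) = [0, 1, 9, 3, 8, 5, 6, 7, 4, 2]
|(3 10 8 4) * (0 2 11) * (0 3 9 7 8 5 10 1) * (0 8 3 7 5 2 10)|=11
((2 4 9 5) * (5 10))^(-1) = [0, 1, 5, 3, 2, 10, 6, 7, 8, 4, 9] = (2 5 10 9 4)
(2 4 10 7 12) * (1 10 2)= (1 10 7 12)(2 4)= [0, 10, 4, 3, 2, 5, 6, 12, 8, 9, 7, 11, 1]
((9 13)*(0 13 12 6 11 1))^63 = (13) = [0, 1, 2, 3, 4, 5, 6, 7, 8, 9, 10, 11, 12, 13]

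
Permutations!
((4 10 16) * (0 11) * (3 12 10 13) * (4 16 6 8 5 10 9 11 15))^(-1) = (16)(0 11 9 12 3 13 4 15)(5 8 6 10) = [11, 1, 2, 13, 15, 8, 10, 7, 6, 12, 5, 9, 3, 4, 14, 0, 16]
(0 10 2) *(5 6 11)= (0 10 2)(5 6 11)= [10, 1, 0, 3, 4, 6, 11, 7, 8, 9, 2, 5]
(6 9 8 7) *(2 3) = (2 3)(6 9 8 7) = [0, 1, 3, 2, 4, 5, 9, 6, 7, 8]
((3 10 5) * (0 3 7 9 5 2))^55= (0 2 10 3)(5 7 9)= [2, 1, 10, 0, 4, 7, 6, 9, 8, 5, 3]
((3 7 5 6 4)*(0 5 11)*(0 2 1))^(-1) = (0 1 2 11 7 3 4 6 5) = [1, 2, 11, 4, 6, 0, 5, 3, 8, 9, 10, 7]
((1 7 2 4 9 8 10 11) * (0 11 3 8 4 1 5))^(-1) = [5, 2, 7, 10, 9, 11, 6, 1, 3, 4, 8, 0] = (0 5 11)(1 2 7)(3 10 8)(4 9)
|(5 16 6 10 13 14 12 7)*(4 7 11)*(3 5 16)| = 18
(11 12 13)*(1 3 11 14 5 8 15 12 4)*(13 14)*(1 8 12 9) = (1 3 11 4 8 15 9)(5 12 14) = [0, 3, 2, 11, 8, 12, 6, 7, 15, 1, 10, 4, 14, 13, 5, 9]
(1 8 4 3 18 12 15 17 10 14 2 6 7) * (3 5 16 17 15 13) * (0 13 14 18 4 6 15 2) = (0 13 3 4 5 16 17 10 18 12 14)(1 8 6 7)(2 15) = [13, 8, 15, 4, 5, 16, 7, 1, 6, 9, 18, 11, 14, 3, 0, 2, 17, 10, 12]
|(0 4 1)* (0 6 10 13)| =|(0 4 1 6 10 13)| =6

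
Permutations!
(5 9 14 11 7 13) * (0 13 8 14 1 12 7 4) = (0 13 5 9 1 12 7 8 14 11 4) = [13, 12, 2, 3, 0, 9, 6, 8, 14, 1, 10, 4, 7, 5, 11]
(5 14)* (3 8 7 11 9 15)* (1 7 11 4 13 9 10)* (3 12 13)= (1 7 4 3 8 11 10)(5 14)(9 15 12 13)= [0, 7, 2, 8, 3, 14, 6, 4, 11, 15, 1, 10, 13, 9, 5, 12]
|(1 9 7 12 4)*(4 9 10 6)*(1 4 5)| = 12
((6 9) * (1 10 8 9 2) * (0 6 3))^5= [8, 0, 3, 10, 4, 5, 9, 7, 2, 1, 6]= (0 8 2 3 10 6 9 1)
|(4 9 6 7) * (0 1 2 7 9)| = |(0 1 2 7 4)(6 9)| = 10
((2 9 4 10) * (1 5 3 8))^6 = (1 3)(2 4)(5 8)(9 10) = [0, 3, 4, 1, 2, 8, 6, 7, 5, 10, 9]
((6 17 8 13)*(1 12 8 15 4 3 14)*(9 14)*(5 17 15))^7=[0, 3, 2, 6, 13, 17, 12, 7, 14, 15, 10, 11, 9, 1, 4, 8, 16, 5]=(1 3 6 12 9 15 8 14 4 13)(5 17)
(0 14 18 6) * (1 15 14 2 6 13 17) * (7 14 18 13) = (0 2 6)(1 15 18 7 14 13 17) = [2, 15, 6, 3, 4, 5, 0, 14, 8, 9, 10, 11, 12, 17, 13, 18, 16, 1, 7]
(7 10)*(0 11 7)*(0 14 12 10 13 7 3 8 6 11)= [0, 1, 2, 8, 4, 5, 11, 13, 6, 9, 14, 3, 10, 7, 12]= (3 8 6 11)(7 13)(10 14 12)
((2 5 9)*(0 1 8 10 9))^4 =(0 9 1 2 8 5 10) =[9, 2, 8, 3, 4, 10, 6, 7, 5, 1, 0]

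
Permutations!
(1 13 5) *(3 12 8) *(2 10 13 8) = (1 8 3 12 2 10 13 5) = [0, 8, 10, 12, 4, 1, 6, 7, 3, 9, 13, 11, 2, 5]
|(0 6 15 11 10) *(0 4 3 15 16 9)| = |(0 6 16 9)(3 15 11 10 4)| = 20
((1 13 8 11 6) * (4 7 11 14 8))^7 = (1 13 4 7 11 6)(8 14) = [0, 13, 2, 3, 7, 5, 1, 11, 14, 9, 10, 6, 12, 4, 8]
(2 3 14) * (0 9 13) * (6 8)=(0 9 13)(2 3 14)(6 8)=[9, 1, 3, 14, 4, 5, 8, 7, 6, 13, 10, 11, 12, 0, 2]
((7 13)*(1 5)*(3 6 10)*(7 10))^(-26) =(3 10 13 7 6) =[0, 1, 2, 10, 4, 5, 3, 6, 8, 9, 13, 11, 12, 7]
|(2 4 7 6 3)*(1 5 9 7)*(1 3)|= 15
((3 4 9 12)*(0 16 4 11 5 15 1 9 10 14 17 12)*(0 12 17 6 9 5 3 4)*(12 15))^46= (17)(1 5 12 4 10 14 6 9 15)= [0, 5, 2, 3, 10, 12, 9, 7, 8, 15, 14, 11, 4, 13, 6, 1, 16, 17]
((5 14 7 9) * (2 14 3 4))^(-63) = (14) = [0, 1, 2, 3, 4, 5, 6, 7, 8, 9, 10, 11, 12, 13, 14]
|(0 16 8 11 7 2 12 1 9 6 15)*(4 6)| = |(0 16 8 11 7 2 12 1 9 4 6 15)| = 12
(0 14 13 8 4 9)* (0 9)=(0 14 13 8 4)=[14, 1, 2, 3, 0, 5, 6, 7, 4, 9, 10, 11, 12, 8, 13]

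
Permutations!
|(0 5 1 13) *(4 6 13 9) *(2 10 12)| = |(0 5 1 9 4 6 13)(2 10 12)| = 21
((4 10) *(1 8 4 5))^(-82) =(1 10 8 5 4) =[0, 10, 2, 3, 1, 4, 6, 7, 5, 9, 8]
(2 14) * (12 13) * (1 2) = [0, 2, 14, 3, 4, 5, 6, 7, 8, 9, 10, 11, 13, 12, 1] = (1 2 14)(12 13)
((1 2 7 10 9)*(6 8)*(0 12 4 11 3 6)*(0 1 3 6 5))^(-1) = [5, 8, 1, 9, 12, 3, 11, 2, 6, 10, 7, 4, 0] = (0 5 3 9 10 7 2 1 8 6 11 4 12)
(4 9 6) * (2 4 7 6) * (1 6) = [0, 6, 4, 3, 9, 5, 7, 1, 8, 2] = (1 6 7)(2 4 9)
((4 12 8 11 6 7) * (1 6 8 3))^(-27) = (1 4)(3 7)(6 12)(8 11) = [0, 4, 2, 7, 1, 5, 12, 3, 11, 9, 10, 8, 6]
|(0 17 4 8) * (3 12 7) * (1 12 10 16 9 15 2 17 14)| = |(0 14 1 12 7 3 10 16 9 15 2 17 4 8)| = 14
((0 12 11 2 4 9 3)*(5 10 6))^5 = [9, 1, 12, 4, 11, 6, 10, 7, 8, 2, 5, 0, 3] = (0 9 2 12 3 4 11)(5 6 10)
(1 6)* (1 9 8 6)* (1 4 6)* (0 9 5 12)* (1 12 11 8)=(0 9 1 4 6 5 11 8 12)=[9, 4, 2, 3, 6, 11, 5, 7, 12, 1, 10, 8, 0]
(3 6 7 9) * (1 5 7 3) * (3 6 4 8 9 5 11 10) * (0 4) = (0 4 8 9 1 11 10 3)(5 7) = [4, 11, 2, 0, 8, 7, 6, 5, 9, 1, 3, 10]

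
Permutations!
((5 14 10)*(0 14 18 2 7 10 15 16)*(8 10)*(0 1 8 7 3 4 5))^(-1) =(0 10 8 1 16 15 14)(2 18 5 4 3) =[10, 16, 18, 2, 3, 4, 6, 7, 1, 9, 8, 11, 12, 13, 0, 14, 15, 17, 5]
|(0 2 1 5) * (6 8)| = 4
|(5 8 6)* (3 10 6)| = 5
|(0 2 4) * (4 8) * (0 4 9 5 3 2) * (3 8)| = 6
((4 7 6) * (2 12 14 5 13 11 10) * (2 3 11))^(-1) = (2 13 5 14 12)(3 10 11)(4 6 7) = [0, 1, 13, 10, 6, 14, 7, 4, 8, 9, 11, 3, 2, 5, 12]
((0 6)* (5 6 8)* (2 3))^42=(0 5)(6 8)=[5, 1, 2, 3, 4, 0, 8, 7, 6]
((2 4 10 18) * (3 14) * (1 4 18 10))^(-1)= (1 4)(2 18)(3 14)= [0, 4, 18, 14, 1, 5, 6, 7, 8, 9, 10, 11, 12, 13, 3, 15, 16, 17, 2]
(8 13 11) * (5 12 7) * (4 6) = (4 6)(5 12 7)(8 13 11) = [0, 1, 2, 3, 6, 12, 4, 5, 13, 9, 10, 8, 7, 11]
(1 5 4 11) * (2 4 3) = (1 5 3 2 4 11) = [0, 5, 4, 2, 11, 3, 6, 7, 8, 9, 10, 1]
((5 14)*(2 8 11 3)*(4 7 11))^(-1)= (2 3 11 7 4 8)(5 14)= [0, 1, 3, 11, 8, 14, 6, 4, 2, 9, 10, 7, 12, 13, 5]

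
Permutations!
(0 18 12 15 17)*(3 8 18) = (0 3 8 18 12 15 17) = [3, 1, 2, 8, 4, 5, 6, 7, 18, 9, 10, 11, 15, 13, 14, 17, 16, 0, 12]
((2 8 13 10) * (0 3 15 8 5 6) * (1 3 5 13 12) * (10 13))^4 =(0 5 6)(1 12 8 15 3) =[5, 12, 2, 1, 4, 6, 0, 7, 15, 9, 10, 11, 8, 13, 14, 3]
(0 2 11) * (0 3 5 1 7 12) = (0 2 11 3 5 1 7 12) = [2, 7, 11, 5, 4, 1, 6, 12, 8, 9, 10, 3, 0]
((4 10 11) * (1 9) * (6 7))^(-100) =[0, 1, 2, 3, 11, 5, 6, 7, 8, 9, 4, 10] =(4 11 10)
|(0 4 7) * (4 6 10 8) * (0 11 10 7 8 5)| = 6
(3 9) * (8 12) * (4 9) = (3 4 9)(8 12) = [0, 1, 2, 4, 9, 5, 6, 7, 12, 3, 10, 11, 8]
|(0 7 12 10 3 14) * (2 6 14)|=|(0 7 12 10 3 2 6 14)|=8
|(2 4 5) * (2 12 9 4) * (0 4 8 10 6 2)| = |(0 4 5 12 9 8 10 6 2)| = 9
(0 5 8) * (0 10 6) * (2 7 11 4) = (0 5 8 10 6)(2 7 11 4) = [5, 1, 7, 3, 2, 8, 0, 11, 10, 9, 6, 4]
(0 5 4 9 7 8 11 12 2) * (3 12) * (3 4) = [5, 1, 0, 12, 9, 3, 6, 8, 11, 7, 10, 4, 2] = (0 5 3 12 2)(4 9 7 8 11)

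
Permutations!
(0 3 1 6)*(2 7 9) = (0 3 1 6)(2 7 9) = [3, 6, 7, 1, 4, 5, 0, 9, 8, 2]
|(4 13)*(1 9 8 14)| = |(1 9 8 14)(4 13)| = 4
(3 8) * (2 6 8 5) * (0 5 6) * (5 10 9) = (0 10 9 5 2)(3 6 8) = [10, 1, 0, 6, 4, 2, 8, 7, 3, 5, 9]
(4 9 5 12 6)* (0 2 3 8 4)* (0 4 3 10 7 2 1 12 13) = [1, 12, 10, 8, 9, 13, 4, 2, 3, 5, 7, 11, 6, 0] = (0 1 12 6 4 9 5 13)(2 10 7)(3 8)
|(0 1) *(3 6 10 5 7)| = |(0 1)(3 6 10 5 7)| = 10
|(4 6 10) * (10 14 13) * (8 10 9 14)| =|(4 6 8 10)(9 14 13)| =12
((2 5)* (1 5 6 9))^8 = (1 6 5 9 2) = [0, 6, 1, 3, 4, 9, 5, 7, 8, 2]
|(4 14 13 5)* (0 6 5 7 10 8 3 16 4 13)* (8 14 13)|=|(0 6 5 8 3 16 4 13 7 10 14)|=11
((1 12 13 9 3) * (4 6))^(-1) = (1 3 9 13 12)(4 6) = [0, 3, 2, 9, 6, 5, 4, 7, 8, 13, 10, 11, 1, 12]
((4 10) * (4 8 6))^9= (4 10 8 6)= [0, 1, 2, 3, 10, 5, 4, 7, 6, 9, 8]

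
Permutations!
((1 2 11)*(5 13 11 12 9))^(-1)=(1 11 13 5 9 12 2)=[0, 11, 1, 3, 4, 9, 6, 7, 8, 12, 10, 13, 2, 5]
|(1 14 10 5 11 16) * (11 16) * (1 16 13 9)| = |(16)(1 14 10 5 13 9)| = 6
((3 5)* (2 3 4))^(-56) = (5) = [0, 1, 2, 3, 4, 5]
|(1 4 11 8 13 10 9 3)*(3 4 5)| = 6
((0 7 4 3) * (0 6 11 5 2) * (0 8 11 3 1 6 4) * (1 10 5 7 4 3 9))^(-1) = (0 7 11 8 2 5 10 4)(1 9 6) = [7, 9, 5, 3, 0, 10, 1, 11, 2, 6, 4, 8]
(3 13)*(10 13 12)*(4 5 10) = (3 12 4 5 10 13) = [0, 1, 2, 12, 5, 10, 6, 7, 8, 9, 13, 11, 4, 3]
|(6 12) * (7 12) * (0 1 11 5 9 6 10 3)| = |(0 1 11 5 9 6 7 12 10 3)| = 10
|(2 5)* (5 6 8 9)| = |(2 6 8 9 5)| = 5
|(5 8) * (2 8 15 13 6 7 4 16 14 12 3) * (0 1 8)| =14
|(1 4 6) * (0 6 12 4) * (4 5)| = 3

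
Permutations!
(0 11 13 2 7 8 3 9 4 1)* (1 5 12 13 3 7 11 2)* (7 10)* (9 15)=[2, 0, 11, 15, 5, 12, 6, 8, 10, 4, 7, 3, 13, 1, 14, 9]=(0 2 11 3 15 9 4 5 12 13 1)(7 8 10)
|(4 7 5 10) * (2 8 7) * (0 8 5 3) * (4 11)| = |(0 8 7 3)(2 5 10 11 4)| = 20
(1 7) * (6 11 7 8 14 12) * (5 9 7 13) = (1 8 14 12 6 11 13 5 9 7) = [0, 8, 2, 3, 4, 9, 11, 1, 14, 7, 10, 13, 6, 5, 12]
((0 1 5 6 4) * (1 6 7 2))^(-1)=(0 4 6)(1 2 7 5)=[4, 2, 7, 3, 6, 1, 0, 5]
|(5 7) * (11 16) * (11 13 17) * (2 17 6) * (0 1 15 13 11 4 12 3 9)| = |(0 1 15 13 6 2 17 4 12 3 9)(5 7)(11 16)| = 22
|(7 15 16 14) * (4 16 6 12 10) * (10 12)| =7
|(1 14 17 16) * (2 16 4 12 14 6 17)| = |(1 6 17 4 12 14 2 16)| = 8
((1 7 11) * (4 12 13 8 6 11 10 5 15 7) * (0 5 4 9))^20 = (0 13 5 8 15 6 7 11 10 1 4 9 12) = [13, 4, 2, 3, 9, 8, 7, 11, 15, 12, 1, 10, 0, 5, 14, 6]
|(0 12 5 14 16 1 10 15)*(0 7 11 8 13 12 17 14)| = |(0 17 14 16 1 10 15 7 11 8 13 12 5)| = 13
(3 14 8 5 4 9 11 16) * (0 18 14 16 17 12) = [18, 1, 2, 16, 9, 4, 6, 7, 5, 11, 10, 17, 0, 13, 8, 15, 3, 12, 14] = (0 18 14 8 5 4 9 11 17 12)(3 16)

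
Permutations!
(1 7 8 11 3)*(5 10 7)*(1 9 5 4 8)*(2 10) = (1 4 8 11 3 9 5 2 10 7) = [0, 4, 10, 9, 8, 2, 6, 1, 11, 5, 7, 3]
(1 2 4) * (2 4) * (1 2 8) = [0, 4, 8, 3, 2, 5, 6, 7, 1] = (1 4 2 8)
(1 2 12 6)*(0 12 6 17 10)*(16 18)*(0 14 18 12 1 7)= (0 1 2 6 7)(10 14 18 16 12 17)= [1, 2, 6, 3, 4, 5, 7, 0, 8, 9, 14, 11, 17, 13, 18, 15, 12, 10, 16]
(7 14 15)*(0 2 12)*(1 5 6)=(0 2 12)(1 5 6)(7 14 15)=[2, 5, 12, 3, 4, 6, 1, 14, 8, 9, 10, 11, 0, 13, 15, 7]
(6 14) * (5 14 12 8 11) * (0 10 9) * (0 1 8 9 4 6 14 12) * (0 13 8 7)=[10, 7, 2, 3, 6, 12, 13, 0, 11, 1, 4, 5, 9, 8, 14]=(14)(0 10 4 6 13 8 11 5 12 9 1 7)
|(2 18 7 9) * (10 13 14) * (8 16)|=|(2 18 7 9)(8 16)(10 13 14)|=12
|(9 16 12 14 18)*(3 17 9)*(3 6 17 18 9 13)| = 20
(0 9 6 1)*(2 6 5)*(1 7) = [9, 0, 6, 3, 4, 2, 7, 1, 8, 5] = (0 9 5 2 6 7 1)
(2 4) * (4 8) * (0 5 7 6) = [5, 1, 8, 3, 2, 7, 0, 6, 4] = (0 5 7 6)(2 8 4)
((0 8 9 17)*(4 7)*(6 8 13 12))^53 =[8, 1, 2, 3, 7, 5, 0, 4, 13, 12, 10, 11, 17, 9, 14, 15, 16, 6] =(0 8 13 9 12 17 6)(4 7)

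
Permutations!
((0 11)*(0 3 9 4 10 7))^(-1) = (0 7 10 4 9 3 11) = [7, 1, 2, 11, 9, 5, 6, 10, 8, 3, 4, 0]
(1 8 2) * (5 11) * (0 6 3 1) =(0 6 3 1 8 2)(5 11) =[6, 8, 0, 1, 4, 11, 3, 7, 2, 9, 10, 5]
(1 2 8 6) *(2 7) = (1 7 2 8 6) = [0, 7, 8, 3, 4, 5, 1, 2, 6]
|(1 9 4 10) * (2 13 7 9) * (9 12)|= |(1 2 13 7 12 9 4 10)|= 8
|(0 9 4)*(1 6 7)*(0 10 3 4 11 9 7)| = 12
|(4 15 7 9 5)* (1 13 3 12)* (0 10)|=20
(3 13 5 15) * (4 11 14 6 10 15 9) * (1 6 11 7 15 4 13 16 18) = (1 6 10 4 7 15 3 16 18)(5 9 13)(11 14) = [0, 6, 2, 16, 7, 9, 10, 15, 8, 13, 4, 14, 12, 5, 11, 3, 18, 17, 1]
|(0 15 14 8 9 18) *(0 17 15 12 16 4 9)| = 10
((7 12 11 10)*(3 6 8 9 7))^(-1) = (3 10 11 12 7 9 8 6) = [0, 1, 2, 10, 4, 5, 3, 9, 6, 8, 11, 12, 7]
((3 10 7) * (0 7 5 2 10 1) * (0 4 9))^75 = (10)(0 1)(3 9)(4 7) = [1, 0, 2, 9, 7, 5, 6, 4, 8, 3, 10]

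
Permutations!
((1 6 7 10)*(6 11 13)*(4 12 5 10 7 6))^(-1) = (1 10 5 12 4 13 11) = [0, 10, 2, 3, 13, 12, 6, 7, 8, 9, 5, 1, 4, 11]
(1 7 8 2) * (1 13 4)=(1 7 8 2 13 4)=[0, 7, 13, 3, 1, 5, 6, 8, 2, 9, 10, 11, 12, 4]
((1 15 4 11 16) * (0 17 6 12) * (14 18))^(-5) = [12, 1, 2, 3, 4, 5, 17, 7, 8, 9, 10, 11, 6, 13, 18, 15, 16, 0, 14] = (0 12 6 17)(14 18)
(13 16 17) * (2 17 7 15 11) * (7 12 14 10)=(2 17 13 16 12 14 10 7 15 11)=[0, 1, 17, 3, 4, 5, 6, 15, 8, 9, 7, 2, 14, 16, 10, 11, 12, 13]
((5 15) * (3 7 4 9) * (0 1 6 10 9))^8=(15)=[0, 1, 2, 3, 4, 5, 6, 7, 8, 9, 10, 11, 12, 13, 14, 15]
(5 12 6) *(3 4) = [0, 1, 2, 4, 3, 12, 5, 7, 8, 9, 10, 11, 6] = (3 4)(5 12 6)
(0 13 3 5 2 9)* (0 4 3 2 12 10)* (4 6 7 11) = [13, 1, 9, 5, 3, 12, 7, 11, 8, 6, 0, 4, 10, 2] = (0 13 2 9 6 7 11 4 3 5 12 10)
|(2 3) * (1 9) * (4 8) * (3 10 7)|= 4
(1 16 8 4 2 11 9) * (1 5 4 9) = [0, 16, 11, 3, 2, 4, 6, 7, 9, 5, 10, 1, 12, 13, 14, 15, 8] = (1 16 8 9 5 4 2 11)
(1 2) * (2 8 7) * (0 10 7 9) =(0 10 7 2 1 8 9) =[10, 8, 1, 3, 4, 5, 6, 2, 9, 0, 7]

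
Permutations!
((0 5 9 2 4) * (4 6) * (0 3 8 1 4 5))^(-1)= (1 8 3 4)(2 9 5 6)= [0, 8, 9, 4, 1, 6, 2, 7, 3, 5]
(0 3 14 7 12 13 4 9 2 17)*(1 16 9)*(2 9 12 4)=(0 3 14 7 4 1 16 12 13 2 17)=[3, 16, 17, 14, 1, 5, 6, 4, 8, 9, 10, 11, 13, 2, 7, 15, 12, 0]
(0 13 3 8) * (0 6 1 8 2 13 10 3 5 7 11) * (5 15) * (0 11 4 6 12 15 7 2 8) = (0 10 3 8 12 15 5 2 13 7 4 6 1) = [10, 0, 13, 8, 6, 2, 1, 4, 12, 9, 3, 11, 15, 7, 14, 5]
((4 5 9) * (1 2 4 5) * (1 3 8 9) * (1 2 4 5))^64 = (1 9 8 3 4) = [0, 9, 2, 4, 1, 5, 6, 7, 3, 8]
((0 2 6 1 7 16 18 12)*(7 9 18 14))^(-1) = (0 12 18 9 1 6 2)(7 14 16) = [12, 6, 0, 3, 4, 5, 2, 14, 8, 1, 10, 11, 18, 13, 16, 15, 7, 17, 9]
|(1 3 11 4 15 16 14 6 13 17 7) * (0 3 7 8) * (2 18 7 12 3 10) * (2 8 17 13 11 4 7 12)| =|(0 10 8)(1 2 18 12 3 4 15 16 14 6 11 7)| =12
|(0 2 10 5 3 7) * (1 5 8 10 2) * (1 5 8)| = 12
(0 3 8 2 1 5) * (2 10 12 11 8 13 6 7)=(0 3 13 6 7 2 1 5)(8 10 12 11)=[3, 5, 1, 13, 4, 0, 7, 2, 10, 9, 12, 8, 11, 6]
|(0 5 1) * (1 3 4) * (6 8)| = |(0 5 3 4 1)(6 8)| = 10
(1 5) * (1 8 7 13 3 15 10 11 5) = (3 15 10 11 5 8 7 13) = [0, 1, 2, 15, 4, 8, 6, 13, 7, 9, 11, 5, 12, 3, 14, 10]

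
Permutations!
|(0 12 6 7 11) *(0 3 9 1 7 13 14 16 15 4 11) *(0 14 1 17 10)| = 15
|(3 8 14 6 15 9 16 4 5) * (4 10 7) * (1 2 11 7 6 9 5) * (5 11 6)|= 7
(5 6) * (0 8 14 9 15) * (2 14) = (0 8 2 14 9 15)(5 6) = [8, 1, 14, 3, 4, 6, 5, 7, 2, 15, 10, 11, 12, 13, 9, 0]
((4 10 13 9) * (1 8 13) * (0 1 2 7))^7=(0 2 4 13 1 7 10 9 8)=[2, 7, 4, 3, 13, 5, 6, 10, 0, 8, 9, 11, 12, 1]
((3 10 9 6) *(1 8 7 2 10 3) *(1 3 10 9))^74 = (1 7 9 3)(2 6 10 8) = [0, 7, 6, 1, 4, 5, 10, 9, 2, 3, 8]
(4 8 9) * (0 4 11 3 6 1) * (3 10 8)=(0 4 3 6 1)(8 9 11 10)=[4, 0, 2, 6, 3, 5, 1, 7, 9, 11, 8, 10]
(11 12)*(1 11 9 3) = (1 11 12 9 3) = [0, 11, 2, 1, 4, 5, 6, 7, 8, 3, 10, 12, 9]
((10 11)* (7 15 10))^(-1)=(7 11 10 15)=[0, 1, 2, 3, 4, 5, 6, 11, 8, 9, 15, 10, 12, 13, 14, 7]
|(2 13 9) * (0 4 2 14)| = |(0 4 2 13 9 14)| = 6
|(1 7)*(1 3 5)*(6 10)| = 4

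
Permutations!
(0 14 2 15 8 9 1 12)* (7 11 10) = (0 14 2 15 8 9 1 12)(7 11 10) = [14, 12, 15, 3, 4, 5, 6, 11, 9, 1, 7, 10, 0, 13, 2, 8]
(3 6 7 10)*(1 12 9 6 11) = [0, 12, 2, 11, 4, 5, 7, 10, 8, 6, 3, 1, 9] = (1 12 9 6 7 10 3 11)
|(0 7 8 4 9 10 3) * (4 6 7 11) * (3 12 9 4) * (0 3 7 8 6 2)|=6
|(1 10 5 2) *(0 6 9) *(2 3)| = 15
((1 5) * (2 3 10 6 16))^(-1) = (1 5)(2 16 6 10 3) = [0, 5, 16, 2, 4, 1, 10, 7, 8, 9, 3, 11, 12, 13, 14, 15, 6]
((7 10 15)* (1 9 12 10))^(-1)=(1 7 15 10 12 9)=[0, 7, 2, 3, 4, 5, 6, 15, 8, 1, 12, 11, 9, 13, 14, 10]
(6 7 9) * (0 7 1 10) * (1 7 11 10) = [11, 1, 2, 3, 4, 5, 7, 9, 8, 6, 0, 10] = (0 11 10)(6 7 9)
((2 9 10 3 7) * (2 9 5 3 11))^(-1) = [0, 1, 11, 5, 4, 2, 6, 3, 8, 7, 9, 10] = (2 11 10 9 7 3 5)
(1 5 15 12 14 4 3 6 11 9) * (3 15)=(1 5 3 6 11 9)(4 15 12 14)=[0, 5, 2, 6, 15, 3, 11, 7, 8, 1, 10, 9, 14, 13, 4, 12]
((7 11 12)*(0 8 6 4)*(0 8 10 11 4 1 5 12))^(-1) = (0 11 10)(1 6 8 4 7 12 5) = [11, 6, 2, 3, 7, 1, 8, 12, 4, 9, 0, 10, 5]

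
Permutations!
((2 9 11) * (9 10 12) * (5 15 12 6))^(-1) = (2 11 9 12 15 5 6 10) = [0, 1, 11, 3, 4, 6, 10, 7, 8, 12, 2, 9, 15, 13, 14, 5]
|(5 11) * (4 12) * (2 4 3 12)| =|(2 4)(3 12)(5 11)| =2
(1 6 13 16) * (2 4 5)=(1 6 13 16)(2 4 5)=[0, 6, 4, 3, 5, 2, 13, 7, 8, 9, 10, 11, 12, 16, 14, 15, 1]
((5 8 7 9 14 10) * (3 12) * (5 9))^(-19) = (3 12)(5 7 8)(9 10 14) = [0, 1, 2, 12, 4, 7, 6, 8, 5, 10, 14, 11, 3, 13, 9]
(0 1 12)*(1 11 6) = (0 11 6 1 12) = [11, 12, 2, 3, 4, 5, 1, 7, 8, 9, 10, 6, 0]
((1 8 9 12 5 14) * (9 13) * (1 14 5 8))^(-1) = [0, 1, 2, 3, 4, 5, 6, 7, 12, 13, 10, 11, 9, 8, 14] = (14)(8 12 9 13)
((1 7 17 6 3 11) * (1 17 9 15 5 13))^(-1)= (1 13 5 15 9 7)(3 6 17 11)= [0, 13, 2, 6, 4, 15, 17, 1, 8, 7, 10, 3, 12, 5, 14, 9, 16, 11]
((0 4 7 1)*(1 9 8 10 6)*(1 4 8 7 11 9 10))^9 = (4 7)(6 9)(10 11) = [0, 1, 2, 3, 7, 5, 9, 4, 8, 6, 11, 10]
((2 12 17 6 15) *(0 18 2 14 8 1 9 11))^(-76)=(0 8 17)(1 6 18)(2 9 15)(11 14 12)=[8, 6, 9, 3, 4, 5, 18, 7, 17, 15, 10, 14, 11, 13, 12, 2, 16, 0, 1]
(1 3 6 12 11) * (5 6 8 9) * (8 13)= (1 3 13 8 9 5 6 12 11)= [0, 3, 2, 13, 4, 6, 12, 7, 9, 5, 10, 1, 11, 8]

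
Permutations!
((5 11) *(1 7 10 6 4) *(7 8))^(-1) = [0, 4, 2, 3, 6, 11, 10, 8, 1, 9, 7, 5] = (1 4 6 10 7 8)(5 11)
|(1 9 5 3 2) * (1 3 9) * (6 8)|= |(2 3)(5 9)(6 8)|= 2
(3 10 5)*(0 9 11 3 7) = (0 9 11 3 10 5 7) = [9, 1, 2, 10, 4, 7, 6, 0, 8, 11, 5, 3]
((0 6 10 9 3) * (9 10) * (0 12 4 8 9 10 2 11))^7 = [10, 1, 0, 4, 9, 5, 2, 7, 3, 12, 11, 6, 8] = (0 10 11 6 2)(3 4 9 12 8)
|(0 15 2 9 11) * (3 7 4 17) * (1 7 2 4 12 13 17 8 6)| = |(0 15 4 8 6 1 7 12 13 17 3 2 9 11)| = 14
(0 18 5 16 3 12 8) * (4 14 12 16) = (0 18 5 4 14 12 8)(3 16) = [18, 1, 2, 16, 14, 4, 6, 7, 0, 9, 10, 11, 8, 13, 12, 15, 3, 17, 5]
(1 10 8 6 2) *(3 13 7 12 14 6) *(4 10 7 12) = [0, 7, 1, 13, 10, 5, 2, 4, 3, 9, 8, 11, 14, 12, 6] = (1 7 4 10 8 3 13 12 14 6 2)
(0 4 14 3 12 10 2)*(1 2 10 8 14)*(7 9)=(0 4 1 2)(3 12 8 14)(7 9)=[4, 2, 0, 12, 1, 5, 6, 9, 14, 7, 10, 11, 8, 13, 3]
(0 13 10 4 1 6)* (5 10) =(0 13 5 10 4 1 6) =[13, 6, 2, 3, 1, 10, 0, 7, 8, 9, 4, 11, 12, 5]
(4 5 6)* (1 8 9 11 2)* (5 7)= (1 8 9 11 2)(4 7 5 6)= [0, 8, 1, 3, 7, 6, 4, 5, 9, 11, 10, 2]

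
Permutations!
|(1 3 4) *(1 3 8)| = 2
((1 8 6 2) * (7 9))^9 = [0, 8, 1, 3, 4, 5, 2, 9, 6, 7] = (1 8 6 2)(7 9)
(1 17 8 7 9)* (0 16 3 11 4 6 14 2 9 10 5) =(0 16 3 11 4 6 14 2 9 1 17 8 7 10 5) =[16, 17, 9, 11, 6, 0, 14, 10, 7, 1, 5, 4, 12, 13, 2, 15, 3, 8]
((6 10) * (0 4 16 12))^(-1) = (0 12 16 4)(6 10) = [12, 1, 2, 3, 0, 5, 10, 7, 8, 9, 6, 11, 16, 13, 14, 15, 4]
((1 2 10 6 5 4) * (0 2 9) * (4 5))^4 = [4, 10, 1, 3, 2, 5, 0, 7, 8, 6, 9] = (0 4 2 1 10 9 6)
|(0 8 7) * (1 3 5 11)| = 12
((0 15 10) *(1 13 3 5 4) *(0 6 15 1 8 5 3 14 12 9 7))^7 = [0, 1, 2, 3, 8, 4, 15, 7, 5, 9, 6, 11, 12, 13, 14, 10] = (4 8 5)(6 15 10)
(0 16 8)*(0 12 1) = [16, 0, 2, 3, 4, 5, 6, 7, 12, 9, 10, 11, 1, 13, 14, 15, 8] = (0 16 8 12 1)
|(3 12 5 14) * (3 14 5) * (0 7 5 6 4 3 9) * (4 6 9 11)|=4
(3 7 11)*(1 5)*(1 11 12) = (1 5 11 3 7 12) = [0, 5, 2, 7, 4, 11, 6, 12, 8, 9, 10, 3, 1]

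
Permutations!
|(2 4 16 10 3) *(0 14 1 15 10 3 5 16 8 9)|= 12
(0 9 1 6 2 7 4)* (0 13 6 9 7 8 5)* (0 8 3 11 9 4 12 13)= (0 7 12 13 6 2 3 11 9 1 4)(5 8)= [7, 4, 3, 11, 0, 8, 2, 12, 5, 1, 10, 9, 13, 6]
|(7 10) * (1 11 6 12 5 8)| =|(1 11 6 12 5 8)(7 10)| =6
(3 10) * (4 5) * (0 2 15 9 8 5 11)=(0 2 15 9 8 5 4 11)(3 10)=[2, 1, 15, 10, 11, 4, 6, 7, 5, 8, 3, 0, 12, 13, 14, 9]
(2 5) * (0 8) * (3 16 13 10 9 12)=(0 8)(2 5)(3 16 13 10 9 12)=[8, 1, 5, 16, 4, 2, 6, 7, 0, 12, 9, 11, 3, 10, 14, 15, 13]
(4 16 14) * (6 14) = (4 16 6 14) = [0, 1, 2, 3, 16, 5, 14, 7, 8, 9, 10, 11, 12, 13, 4, 15, 6]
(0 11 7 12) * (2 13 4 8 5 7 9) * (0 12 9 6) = [11, 1, 13, 3, 8, 7, 0, 9, 5, 2, 10, 6, 12, 4] = (0 11 6)(2 13 4 8 5 7 9)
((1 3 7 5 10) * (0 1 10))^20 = (10) = [0, 1, 2, 3, 4, 5, 6, 7, 8, 9, 10]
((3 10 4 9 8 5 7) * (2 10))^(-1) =(2 3 7 5 8 9 4 10) =[0, 1, 3, 7, 10, 8, 6, 5, 9, 4, 2]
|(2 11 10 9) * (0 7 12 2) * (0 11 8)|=|(0 7 12 2 8)(9 11 10)|=15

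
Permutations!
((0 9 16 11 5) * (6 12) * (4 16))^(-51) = [16, 1, 2, 3, 5, 4, 12, 7, 8, 11, 10, 9, 6, 13, 14, 15, 0] = (0 16)(4 5)(6 12)(9 11)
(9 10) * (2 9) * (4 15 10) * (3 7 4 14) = (2 9 14 3 7 4 15 10) = [0, 1, 9, 7, 15, 5, 6, 4, 8, 14, 2, 11, 12, 13, 3, 10]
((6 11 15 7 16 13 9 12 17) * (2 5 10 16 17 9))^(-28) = (2 10 13 5 16)(6 15 17 11 7) = [0, 1, 10, 3, 4, 16, 15, 6, 8, 9, 13, 7, 12, 5, 14, 17, 2, 11]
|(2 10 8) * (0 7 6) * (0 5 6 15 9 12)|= 30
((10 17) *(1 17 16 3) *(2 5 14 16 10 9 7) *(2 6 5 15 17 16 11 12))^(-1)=(1 3 16)(2 12 11 14 5 6 7 9 17 15)=[0, 3, 12, 16, 4, 6, 7, 9, 8, 17, 10, 14, 11, 13, 5, 2, 1, 15]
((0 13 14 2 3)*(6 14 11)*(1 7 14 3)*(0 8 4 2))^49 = (0 8 14 3 7 6 1 11 2 13 4) = [8, 11, 13, 7, 0, 5, 1, 6, 14, 9, 10, 2, 12, 4, 3]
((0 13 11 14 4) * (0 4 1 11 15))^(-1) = (0 15 13)(1 14 11) = [15, 14, 2, 3, 4, 5, 6, 7, 8, 9, 10, 1, 12, 0, 11, 13]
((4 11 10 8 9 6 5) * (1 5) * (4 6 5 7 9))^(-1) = (1 6 5 9 7)(4 8 10 11) = [0, 6, 2, 3, 8, 9, 5, 1, 10, 7, 11, 4]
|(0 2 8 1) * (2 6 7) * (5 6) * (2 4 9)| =|(0 5 6 7 4 9 2 8 1)| =9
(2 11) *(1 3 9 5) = (1 3 9 5)(2 11) = [0, 3, 11, 9, 4, 1, 6, 7, 8, 5, 10, 2]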